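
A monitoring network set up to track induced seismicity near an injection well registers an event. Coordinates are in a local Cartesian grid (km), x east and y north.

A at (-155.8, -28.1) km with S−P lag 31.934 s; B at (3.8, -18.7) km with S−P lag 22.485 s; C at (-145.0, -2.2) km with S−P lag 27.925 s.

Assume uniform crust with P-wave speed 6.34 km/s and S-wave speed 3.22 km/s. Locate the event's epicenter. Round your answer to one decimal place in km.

Distance from S−P lag: d = Δt · v_P v_S / (v_P − v_S) = Δt · (6.34·3.22)/(6.34−3.22) ≈ 6.5432·Δt.
So d_A = 208.95, d_B = 147.12, d_C = 182.72 km.
Circle about each station: (x + 155.8)² + (y + 28.1)² = 208.95²; (x − 3.8)² + (y + 18.7)² = 147.12²; (x + 145.0)² + (y + 2.2)² = 182.72².
Subtracting pairs of circle equations eliminates x²+y² and gives linear equations (the radical axes):
319.2 x + 18.8 y = -2683.31
21.6 x + 51.8 y = 6240.09
Solving the 2×2 system: x ≈ -15.9, y ≈ 127.1 km.

(-15.9, 127.1)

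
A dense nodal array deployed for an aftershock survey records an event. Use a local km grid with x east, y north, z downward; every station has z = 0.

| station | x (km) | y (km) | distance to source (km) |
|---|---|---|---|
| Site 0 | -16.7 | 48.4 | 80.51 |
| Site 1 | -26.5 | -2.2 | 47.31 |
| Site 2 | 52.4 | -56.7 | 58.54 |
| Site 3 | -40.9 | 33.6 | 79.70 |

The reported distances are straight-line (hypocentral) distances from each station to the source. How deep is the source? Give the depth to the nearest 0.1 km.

depth ≈ 22.2 km

Each station gives a sphere (x−x_i)² + (y−y_i)² + z² = d_i² (stations at z=0).
Subtracting the Site 0 sphere from Site 1 and Site 2: z² cancels, leaving linear equations in x and y:
-19.6 x − 101.2 y = 2329.26
138.2 x − 210.2 y = 6394.13
Solving: x ≈ 8.697, y ≈ -24.701 km (keep extra digits for the depth step; rounded: 8.7, -24.7).
Then from the Site 0 sphere: z² = 80.51² − (x + 16.7)² − (y − 48.4)² with x = 8.697, y = -24.701, so z ≈ 22.206 ≈ 22.2 km.
Check against Site 3 (with the unrounded solution): distance 79.70 ≈ 79.70 km. ✓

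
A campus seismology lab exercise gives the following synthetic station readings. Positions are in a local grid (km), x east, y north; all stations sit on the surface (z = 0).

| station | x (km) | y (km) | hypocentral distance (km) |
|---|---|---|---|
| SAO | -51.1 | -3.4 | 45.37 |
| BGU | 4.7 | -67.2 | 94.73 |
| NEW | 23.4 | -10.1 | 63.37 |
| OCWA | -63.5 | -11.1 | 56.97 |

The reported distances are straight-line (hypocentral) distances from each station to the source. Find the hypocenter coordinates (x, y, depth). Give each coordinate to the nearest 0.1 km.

Each station gives a sphere (x−x_i)² + (y−y_i)² + z² = d_i² (stations at z=0).
Subtracting the SAO sphere from BGU and NEW: z² cancels, leaving linear equations in x and y:
111.6 x − 127.6 y = -5000.18
149.0 x − 13.4 y = -3930.52
Solving: x ≈ -24.806, y ≈ 17.490 km (keep extra digits for the depth step; rounded: -24.8, 17.5).
Then from the SAO sphere: z² = 45.37² − (x + 51.1)² − (y + 3.4)² with x = -24.806, y = 17.490, so z ≈ 30.507 ≈ 30.5 km.

(-24.8, 17.5, 30.5)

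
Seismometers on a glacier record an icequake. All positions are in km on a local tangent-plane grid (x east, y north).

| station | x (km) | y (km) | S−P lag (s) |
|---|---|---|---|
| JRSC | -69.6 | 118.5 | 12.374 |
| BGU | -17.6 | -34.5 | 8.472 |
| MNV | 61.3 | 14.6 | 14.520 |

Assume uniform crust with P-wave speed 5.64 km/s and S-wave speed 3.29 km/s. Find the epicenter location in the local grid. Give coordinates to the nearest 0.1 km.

Distance from S−P lag: d = Δt · v_P v_S / (v_P − v_S) = Δt · (5.64·3.29)/(5.64−3.29) ≈ 7.8960·Δt.
So d_JRSC = 97.71, d_BGU = 66.89, d_MNV = 114.65 km.
Circle about each station: (x + 69.6)² + (y − 118.5)² = 97.71²; (x + 17.6)² + (y + 34.5)² = 66.89²; (x − 61.3)² + (y − 14.6)² = 114.65².
Subtracting the JRSC equation from the BGU and MNV equations removes the quadratic terms:
104.0 x − 306.0 y = -12313.43
261.8 x − 207.8 y = -18512.94
Solving the 2×2 system: x ≈ -53.1, y ≈ 22.2 km.

(-53.1, 22.2)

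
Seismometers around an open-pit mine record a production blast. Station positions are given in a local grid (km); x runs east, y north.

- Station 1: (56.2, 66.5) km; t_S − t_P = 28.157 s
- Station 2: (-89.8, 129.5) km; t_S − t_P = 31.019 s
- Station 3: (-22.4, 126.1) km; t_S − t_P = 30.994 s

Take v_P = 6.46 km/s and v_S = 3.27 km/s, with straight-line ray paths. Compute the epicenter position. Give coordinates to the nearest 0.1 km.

(-65.8, -74.5)

Distance from S−P lag: d = Δt · v_P v_S / (v_P − v_S) = Δt · (6.46·3.27)/(6.46−3.27) ≈ 6.6220·Δt.
So d_Station 1 = 186.46, d_Station 2 = 205.41, d_Station 3 = 205.24 km.
Circle about each station: (x − 56.2)² + (y − 66.5)² = 186.46²; (x + 89.8)² + (y − 129.5)² = 205.41²; (x + 22.4)² + (y − 126.1)² = 205.24².
Subtracting the Station 1 equation from the Station 2 and Station 3 equations removes the quadratic terms:
-292.0 x + 126.0 y = 9827.66
-157.2 x + 119.2 y = 1466.15
Solving the 2×2 system: x ≈ -65.8, y ≈ -74.5 km.
Check against Station 1 (with the unrounded x, y): √((x − 56.2)²+(y − 66.5)²) = 186.41 ≈ 186.46 km. ✓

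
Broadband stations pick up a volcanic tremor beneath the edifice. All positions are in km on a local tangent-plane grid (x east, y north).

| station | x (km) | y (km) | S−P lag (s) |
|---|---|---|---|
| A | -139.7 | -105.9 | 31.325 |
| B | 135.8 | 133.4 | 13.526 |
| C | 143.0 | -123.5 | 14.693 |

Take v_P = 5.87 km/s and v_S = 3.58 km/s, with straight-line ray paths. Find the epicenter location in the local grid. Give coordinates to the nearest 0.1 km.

(123.4, 9.9)

Distance from S−P lag: d = Δt · v_P v_S / (v_P − v_S) = Δt · (5.87·3.58)/(5.87−3.58) ≈ 9.1767·Δt.
So d_A = 287.46, d_B = 124.12, d_C = 134.83 km.
Circle about each station: (x + 139.7)² + (y + 105.9)² = 287.46²; (x − 135.8)² + (y − 133.4)² = 124.12²; (x − 143.0)² + (y + 123.5)² = 134.83².
Subtracting pairs of circle equations eliminates x²+y² and gives linear equations (the radical axes):
551.0 x + 478.6 y = 72733.78
565.4 x − 35.2 y = 69424.47
Solving the 2×2 system: x ≈ 123.4, y ≈ 9.9 km.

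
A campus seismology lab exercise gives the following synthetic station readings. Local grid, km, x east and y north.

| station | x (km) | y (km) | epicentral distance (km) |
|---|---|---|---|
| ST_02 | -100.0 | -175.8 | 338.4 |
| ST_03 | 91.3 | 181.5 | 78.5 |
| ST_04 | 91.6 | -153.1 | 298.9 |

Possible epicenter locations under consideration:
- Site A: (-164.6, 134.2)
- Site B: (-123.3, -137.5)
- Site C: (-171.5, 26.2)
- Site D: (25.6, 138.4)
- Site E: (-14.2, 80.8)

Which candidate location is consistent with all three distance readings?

Site D

For each candidate, compare |candidate − station| to the reported distance:
Site A: residuals ST_02 21.7, ST_03 181.7, ST_04 86.0 → max 181.7 km
Site B: residuals ST_02 293.6, ST_03 306.0, ST_04 83.4 → max 306.0 km
Site C: residuals ST_02 124.1, ST_03 226.8, ST_04 19.5 → max 226.8 km
Site D: residuals ST_02 0.0, ST_03 0.1, ST_04 0.0 → max 0.1 km
Site E: residuals ST_02 67.8, ST_03 67.3, ST_04 42.2 → max 67.8 km
Only Site D has all residuals ≈ 0.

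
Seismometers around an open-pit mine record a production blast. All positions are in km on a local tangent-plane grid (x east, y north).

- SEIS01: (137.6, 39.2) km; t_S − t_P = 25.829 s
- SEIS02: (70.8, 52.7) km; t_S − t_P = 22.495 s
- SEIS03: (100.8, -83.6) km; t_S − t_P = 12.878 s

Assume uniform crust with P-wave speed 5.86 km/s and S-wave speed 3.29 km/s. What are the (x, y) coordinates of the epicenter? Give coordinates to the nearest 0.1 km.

x ≈ 6.2 km, y ≈ -103.2 km

Distance from S−P lag: d = Δt · v_P v_S / (v_P − v_S) = Δt · (5.86·3.29)/(5.86−3.29) ≈ 7.5017·Δt.
So d_SEIS01 = 193.76, d_SEIS02 = 168.75, d_SEIS03 = 96.61 km.
Circle about each station: (x − 137.6)² + (y − 39.2)² = 193.76²; (x − 70.8)² + (y − 52.7)² = 168.75²; (x − 100.8)² + (y + 83.6)² = 96.61².
Subtracting the SEIS01 equation from the SEIS02 and SEIS03 equations removes the quadratic terms:
-133.6 x + 27.0 y = -3614.09
-73.6 x − 245.6 y = 24888.65
Solving the 2×2 system: x ≈ 6.2, y ≈ -103.2 km.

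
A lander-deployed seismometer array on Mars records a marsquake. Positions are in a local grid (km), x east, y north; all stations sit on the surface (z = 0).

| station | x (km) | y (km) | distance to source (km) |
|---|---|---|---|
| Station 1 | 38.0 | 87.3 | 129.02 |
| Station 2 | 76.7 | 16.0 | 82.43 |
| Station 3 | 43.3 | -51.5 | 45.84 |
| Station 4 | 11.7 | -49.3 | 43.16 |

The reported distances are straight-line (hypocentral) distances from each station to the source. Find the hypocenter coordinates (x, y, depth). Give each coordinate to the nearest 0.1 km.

x ≈ 24.8 km, y ≈ -35.1 km, depth ≈ 38.6 km

Each station gives a sphere (x−x_i)² + (y−y_i)² + z² = d_i² (stations at z=0).
Subtracting the Station 1 sphere from Station 2 and Station 3: z² cancels, leaving linear equations in x and y:
77.4 x − 142.6 y = 6925.06
10.6 x − 277.6 y = 10006.70
Solving: x ≈ 24.803, y ≈ -35.100 km (keep extra digits for the depth step; rounded: 24.8, -35.1).
Then from the Station 1 sphere: z² = 129.02² − (x − 38.0)² − (y − 87.3)² with x = 24.803, y = -35.100, so z ≈ 38.604 ≈ 38.6 km.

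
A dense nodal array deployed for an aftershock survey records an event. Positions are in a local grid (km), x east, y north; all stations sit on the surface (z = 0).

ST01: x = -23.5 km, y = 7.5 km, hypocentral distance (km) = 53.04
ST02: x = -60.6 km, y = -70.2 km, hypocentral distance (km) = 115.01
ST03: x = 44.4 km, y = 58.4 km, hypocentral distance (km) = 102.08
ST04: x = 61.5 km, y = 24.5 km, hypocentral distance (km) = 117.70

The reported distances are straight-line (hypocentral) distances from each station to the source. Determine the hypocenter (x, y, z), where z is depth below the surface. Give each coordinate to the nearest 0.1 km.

Each station gives a sphere (x−x_i)² + (y−y_i)² + z² = d_i² (stations at z=0).
Subtracting the ST01 sphere from ST02 and ST03: z² cancels, leaving linear equations in x and y:
-74.2 x − 155.4 y = -2422.16
135.8 x + 101.8 y = -2833.66
Solving: x ≈ -50.697, y ≈ 39.793 km (keep extra digits for the depth step; rounded: -50.7, 39.8).
Then from the ST01 sphere: z² = 53.04² − (x + 23.5)² − (y − 7.5)² with x = -50.697, y = 39.793, so z ≈ 32.105 ≈ 32.1 km.
Check against ST04 (with the unrounded solution): distance 117.70 ≈ 117.70 km. ✓

x ≈ -50.7 km, y ≈ 39.8 km, depth ≈ 32.1 km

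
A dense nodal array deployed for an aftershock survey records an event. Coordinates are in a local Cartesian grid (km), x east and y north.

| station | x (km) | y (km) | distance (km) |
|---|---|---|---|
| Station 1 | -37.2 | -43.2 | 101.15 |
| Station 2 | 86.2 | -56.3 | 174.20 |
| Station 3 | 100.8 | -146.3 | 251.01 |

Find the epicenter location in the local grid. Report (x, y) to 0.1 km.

x ≈ -45.6 km, y ≈ 57.6 km

Circle about each station: (x + 37.2)² + (y + 43.2)² = 101.15²; (x − 86.2)² + (y + 56.3)² = 174.20²; (x − 100.8)² + (y + 146.3)² = 251.01².
Subtracting pairs of circle equations eliminates x²+y² and gives linear equations (the radical axes):
246.8 x − 26.2 y = -12764.27
276.0 x − 206.2 y = -24460.45
Solving the 2×2 system: x ≈ -45.6, y ≈ 57.6 km.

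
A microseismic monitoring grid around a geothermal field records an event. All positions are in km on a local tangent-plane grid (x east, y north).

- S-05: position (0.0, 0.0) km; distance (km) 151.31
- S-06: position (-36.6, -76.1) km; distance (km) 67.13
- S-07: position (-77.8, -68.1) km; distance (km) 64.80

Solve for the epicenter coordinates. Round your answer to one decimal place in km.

Circle about each station: x² + y² = 151.31²; (x + 36.6)² + (y + 76.1)² = 67.13²; (x + 77.8)² + (y + 68.1)² = 64.80².
Subtracting pairs of circle equations eliminates x²+y² and gives linear equations (the radical axes):
-73.2 x − 152.2 y = 25519.05
-155.6 x − 136.2 y = 29386.13
Solving the 2×2 system: x ≈ -72.7, y ≈ -132.7 km.

x ≈ -72.7 km, y ≈ -132.7 km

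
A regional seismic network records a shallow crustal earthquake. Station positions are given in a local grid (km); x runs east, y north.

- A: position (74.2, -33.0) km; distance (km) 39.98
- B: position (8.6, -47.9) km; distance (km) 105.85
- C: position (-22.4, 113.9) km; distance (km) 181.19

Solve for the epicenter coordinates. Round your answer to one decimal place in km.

Circle about each station: (x − 74.2)² + (y + 33.0)² = 39.98²; (x − 8.6)² + (y + 47.9)² = 105.85²; (x + 22.4)² + (y − 113.9)² = 181.19².
Subtracting pairs of circle equations eliminates x²+y² and gives linear equations (the radical axes):
-131.2 x − 29.8 y = -13832.09
-193.2 x + 293.8 y = -24351.09
Solving the 2×2 system: x ≈ 108.1, y ≈ -11.8 km.

x ≈ 108.1 km, y ≈ -11.8 km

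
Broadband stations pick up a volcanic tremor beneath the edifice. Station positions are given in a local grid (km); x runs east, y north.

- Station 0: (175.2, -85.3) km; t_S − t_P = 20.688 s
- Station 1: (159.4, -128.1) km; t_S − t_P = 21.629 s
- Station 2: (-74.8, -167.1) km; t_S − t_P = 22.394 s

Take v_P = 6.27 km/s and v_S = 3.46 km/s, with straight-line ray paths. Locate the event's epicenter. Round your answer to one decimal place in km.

x ≈ 26.5 km, y ≈ -27.0 km

Distance from S−P lag: d = Δt · v_P v_S / (v_P − v_S) = Δt · (6.27·3.46)/(6.27−3.46) ≈ 7.7204·Δt.
So d_Station 0 = 159.72, d_Station 1 = 166.98, d_Station 2 = 172.89 km.
Circle about each station: (x − 175.2)² + (y + 85.3)² = 159.72²; (x − 159.4)² + (y + 128.1)² = 166.98²; (x + 74.8)² + (y + 167.1)² = 172.89².
Subtracting the Station 0 equation from the Station 1 and Station 2 equations removes the quadratic terms:
-31.6 x − 85.6 y = 1475.00
-500.0 x − 163.6 y = -8834.15
Solving the 2×2 system: x ≈ 26.5, y ≈ -27.0 km.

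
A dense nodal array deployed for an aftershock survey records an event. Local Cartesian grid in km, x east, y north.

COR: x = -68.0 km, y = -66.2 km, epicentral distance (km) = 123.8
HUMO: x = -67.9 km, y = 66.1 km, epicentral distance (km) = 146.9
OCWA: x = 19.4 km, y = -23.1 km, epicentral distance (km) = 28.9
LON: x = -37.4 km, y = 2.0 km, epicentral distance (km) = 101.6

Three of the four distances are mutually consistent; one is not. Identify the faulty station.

Solve using three stations at a time. Using COR, HUMO, OCWA (subtract circle equations pairwise → linear system) gives (x, y) ≈ (48.3, -23.8).
Distances from that point to each station vs reported:
  COR: calculated 123.8 vs reported 123.8 → residual 0.0 km
  HUMO: calculated 146.9 vs reported 146.9 → residual 0.0 km
  OCWA: calculated 28.9 vs reported 28.9 → residual 0.0 km
  LON: calculated 89.5 vs reported 101.6 → residual 12.1 km
COR, HUMO, OCWA are mutually consistent (residuals ≈ 0); LON is off by 12.1 km.

LON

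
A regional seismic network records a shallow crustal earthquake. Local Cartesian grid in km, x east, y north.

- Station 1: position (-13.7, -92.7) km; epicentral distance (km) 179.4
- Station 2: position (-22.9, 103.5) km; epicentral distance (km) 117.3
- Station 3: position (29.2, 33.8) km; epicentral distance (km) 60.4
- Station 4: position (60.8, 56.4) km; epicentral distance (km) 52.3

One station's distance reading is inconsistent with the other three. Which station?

Station 4

Solve using three stations at a time. Using Station 1, Station 2, Station 3 (subtract circle equations pairwise → linear system) gives (x, y) ≈ (84.9, 57.2).
Distances from that point to each station vs reported:
  Station 1: calculated 179.4 vs reported 179.4 → residual 0.0 km
  Station 2: calculated 117.3 vs reported 117.3 → residual 0.0 km
  Station 3: calculated 60.4 vs reported 60.4 → residual 0.0 km
  Station 4: calculated 24.1 vs reported 52.3 → residual 28.2 km
Station 1, Station 2, Station 3 are mutually consistent (residuals ≈ 0); Station 4 is off by 28.2 km.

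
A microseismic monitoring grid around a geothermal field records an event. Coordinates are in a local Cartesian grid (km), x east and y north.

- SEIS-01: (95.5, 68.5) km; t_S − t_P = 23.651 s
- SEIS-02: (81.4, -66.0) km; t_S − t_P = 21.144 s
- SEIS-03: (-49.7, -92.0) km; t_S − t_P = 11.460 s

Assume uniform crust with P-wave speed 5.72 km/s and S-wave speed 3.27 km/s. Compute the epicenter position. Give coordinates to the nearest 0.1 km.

Distance from S−P lag: d = Δt · v_P v_S / (v_P − v_S) = Δt · (5.72·3.27)/(5.72−3.27) ≈ 7.6344·Δt.
So d_SEIS-01 = 180.56, d_SEIS-02 = 161.42, d_SEIS-03 = 87.49 km.
Circle about each station: (x − 95.5)² + (y − 68.5)² = 180.56²; (x − 81.4)² + (y + 66.0)² = 161.42²; (x + 49.7)² + (y + 92.0)² = 87.49².
Subtracting the SEIS-01 equation from the SEIS-02 and SEIS-03 equations removes the quadratic terms:
-28.2 x − 269.0 y = 3714.96
-290.4 x − 321.0 y = 22069.00
Solving the 2×2 system: x ≈ -68.7, y ≈ -6.6 km.

-68.7 km east, -6.6 km north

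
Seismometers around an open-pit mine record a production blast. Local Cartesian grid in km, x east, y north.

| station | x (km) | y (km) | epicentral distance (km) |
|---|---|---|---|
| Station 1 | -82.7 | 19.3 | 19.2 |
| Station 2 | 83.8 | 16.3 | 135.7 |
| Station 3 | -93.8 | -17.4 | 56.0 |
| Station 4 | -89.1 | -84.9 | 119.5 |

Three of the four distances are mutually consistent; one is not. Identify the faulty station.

Station 2

Solve using three stations at a time. Using Station 1, Station 3, Station 4 (subtract circle equations pairwise → linear system) gives (x, y) ≈ (-69.4, 32.9).
Distances from that point to each station vs reported:
  Station 1: calculated 19.1 vs reported 19.2 → residual 0.1 km
  Station 2: calculated 154.1 vs reported 135.7 → residual 18.4 km
  Station 3: calculated 56.0 vs reported 56.0 → residual 0.0 km
  Station 4: calculated 119.5 vs reported 119.5 → residual 0.0 km
Station 1, Station 3, Station 4 are mutually consistent (residuals ≈ 0); Station 2 is off by 18.4 km.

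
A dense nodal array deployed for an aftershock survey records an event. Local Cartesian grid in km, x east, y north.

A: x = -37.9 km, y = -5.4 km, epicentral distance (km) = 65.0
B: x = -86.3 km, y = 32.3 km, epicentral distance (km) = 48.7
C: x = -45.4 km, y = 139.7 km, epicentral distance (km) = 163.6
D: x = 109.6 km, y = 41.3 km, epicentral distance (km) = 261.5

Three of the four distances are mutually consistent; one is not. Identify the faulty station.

D

Solve using three stations at a time. Using A, B, C (subtract circle equations pairwise → linear system) gives (x, y) ≈ (-102.4, -13.7).
Distances from that point to each station vs reported:
  A: calculated 65.0 vs reported 65.0 → residual 0.0 km
  B: calculated 48.7 vs reported 48.7 → residual 0.0 km
  C: calculated 163.6 vs reported 163.6 → residual 0.0 km
  D: calculated 219.0 vs reported 261.5 → residual 42.5 km
A, B, C are mutually consistent (residuals ≈ 0); D is off by 42.5 km.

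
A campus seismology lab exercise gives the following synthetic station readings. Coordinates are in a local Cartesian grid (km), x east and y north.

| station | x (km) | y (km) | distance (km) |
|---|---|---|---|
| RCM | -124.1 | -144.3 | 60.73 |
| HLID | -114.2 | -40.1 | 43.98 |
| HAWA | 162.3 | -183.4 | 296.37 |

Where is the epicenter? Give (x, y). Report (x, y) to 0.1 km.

(-116.9, -84.0)

Circle about each station: (x + 124.1)² + (y + 144.3)² = 60.73²; (x + 114.2)² + (y + 40.1)² = 43.98²; (x − 162.3)² + (y + 183.4)² = 296.37².
Subtracting the RCM equation from the HLID and HAWA equations removes the quadratic terms:
19.8 x + 208.4 y = -19819.76
572.8 x − 78.2 y = -60393.49
Solving the 2×2 system: x ≈ -116.9, y ≈ -84.0 km.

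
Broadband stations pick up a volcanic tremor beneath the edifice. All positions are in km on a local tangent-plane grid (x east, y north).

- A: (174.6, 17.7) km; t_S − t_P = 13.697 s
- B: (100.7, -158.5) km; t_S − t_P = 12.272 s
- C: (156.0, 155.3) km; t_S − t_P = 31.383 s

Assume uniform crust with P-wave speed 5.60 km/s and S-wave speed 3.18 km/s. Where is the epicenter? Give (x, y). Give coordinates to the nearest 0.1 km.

(134.1, -74.6)

Distance from S−P lag: d = Δt · v_P v_S / (v_P − v_S) = Δt · (5.60·3.18)/(5.60−3.18) ≈ 7.3587·Δt.
So d_A = 100.79, d_B = 90.31, d_C = 230.94 km.
Circle about each station: (x − 174.6)² + (y − 17.7)² = 100.79²; (x − 100.7)² + (y + 158.5)² = 90.31²; (x − 156.0)² + (y − 155.3)² = 230.94².
Subtracting the A equation from the B and C equations removes the quadratic terms:
-147.8 x − 352.4 y = 6467.02
-37.2 x + 275.2 y = -25519.02
Solving the 2×2 system: x ≈ 134.1, y ≈ -74.6 km.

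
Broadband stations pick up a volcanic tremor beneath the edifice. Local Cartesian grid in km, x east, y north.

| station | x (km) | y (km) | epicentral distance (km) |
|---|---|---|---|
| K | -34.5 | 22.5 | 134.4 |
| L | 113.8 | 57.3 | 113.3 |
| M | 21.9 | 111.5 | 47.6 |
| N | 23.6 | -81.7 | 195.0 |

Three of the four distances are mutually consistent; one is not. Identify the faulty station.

L

Solve using three stations at a time. Using K, M, N (subtract circle equations pairwise → linear system) gives (x, y) ≈ (69.3, 107.9).
Distances from that point to each station vs reported:
  K: calculated 134.4 vs reported 134.4 → residual 0.0 km
  L: calculated 67.4 vs reported 113.3 → residual 45.9 km
  M: calculated 47.5 vs reported 47.6 → residual 0.1 km
  N: calculated 195.0 vs reported 195.0 → residual 0.0 km
K, M, N are mutually consistent (residuals ≈ 0); L is off by 45.9 km.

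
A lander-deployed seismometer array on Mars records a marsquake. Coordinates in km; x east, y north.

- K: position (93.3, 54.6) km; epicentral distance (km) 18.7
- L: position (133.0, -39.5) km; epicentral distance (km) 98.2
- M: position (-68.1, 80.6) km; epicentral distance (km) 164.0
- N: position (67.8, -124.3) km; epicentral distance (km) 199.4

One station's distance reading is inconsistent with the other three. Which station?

Solve using three stations at a time. Using K, M, N (subtract circle equations pairwise → linear system) gives (x, y) ≈ (95.7, 73.1).
Distances from that point to each station vs reported:
  K: calculated 18.7 vs reported 18.7 → residual 0.0 km
  L: calculated 118.6 vs reported 98.2 → residual 20.4 km
  M: calculated 164.0 vs reported 164.0 → residual 0.0 km
  N: calculated 199.4 vs reported 199.4 → residual 0.0 km
K, M, N are mutually consistent (residuals ≈ 0); L is off by 20.4 km.

L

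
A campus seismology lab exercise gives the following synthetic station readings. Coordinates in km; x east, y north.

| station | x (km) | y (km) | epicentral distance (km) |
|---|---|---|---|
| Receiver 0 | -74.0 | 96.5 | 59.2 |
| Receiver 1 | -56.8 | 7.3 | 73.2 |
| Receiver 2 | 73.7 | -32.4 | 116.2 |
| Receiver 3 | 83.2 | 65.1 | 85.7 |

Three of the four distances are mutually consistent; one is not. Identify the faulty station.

Solve using three stations at a time. Using Receiver 1, Receiver 2, Receiver 3 (subtract circle equations pairwise → linear system) gives (x, y) ≈ (-2.0, 55.8).
Distances from that point to each station vs reported:
  Receiver 0: calculated 82.7 vs reported 59.2 → residual 23.5 km
  Receiver 1: calculated 73.2 vs reported 73.2 → residual 0.0 km
  Receiver 2: calculated 116.2 vs reported 116.2 → residual 0.0 km
  Receiver 3: calculated 85.7 vs reported 85.7 → residual 0.0 km
Receiver 1, Receiver 2, Receiver 3 are mutually consistent (residuals ≈ 0); Receiver 0 is off by 23.5 km.

Receiver 0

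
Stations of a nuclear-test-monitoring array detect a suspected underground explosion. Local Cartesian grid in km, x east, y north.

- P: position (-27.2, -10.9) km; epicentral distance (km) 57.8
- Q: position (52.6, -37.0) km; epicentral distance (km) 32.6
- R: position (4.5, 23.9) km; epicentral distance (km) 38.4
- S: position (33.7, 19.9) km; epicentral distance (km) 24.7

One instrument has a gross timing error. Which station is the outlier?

Solve using three stations at a time. Using P, R, S (subtract circle equations pairwise → linear system) gives (x, y) ≈ (30.3, -4.6).
Distances from that point to each station vs reported:
  P: calculated 57.8 vs reported 57.8 → residual 0.0 km
  Q: calculated 39.3 vs reported 32.6 → residual 6.7 km
  R: calculated 38.4 vs reported 38.4 → residual 0.0 km
  S: calculated 24.7 vs reported 24.7 → residual 0.0 km
P, R, S are mutually consistent (residuals ≈ 0); Q is off by 6.7 km.

Q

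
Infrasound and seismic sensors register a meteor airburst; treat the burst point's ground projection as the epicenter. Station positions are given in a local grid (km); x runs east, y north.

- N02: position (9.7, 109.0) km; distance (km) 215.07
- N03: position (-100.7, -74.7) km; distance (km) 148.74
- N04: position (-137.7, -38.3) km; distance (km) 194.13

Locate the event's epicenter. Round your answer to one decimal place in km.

x ≈ 45.3 km, y ≈ -103.1 km

Circle about each station: (x − 9.7)² + (y − 109.0)² = 215.07²; (x + 100.7)² + (y + 74.7)² = 148.74²; (x + 137.7)² + (y + 38.3)² = 194.13².
Subtracting the N02 equation from the N03 and N04 equations removes the quadratic terms:
-220.8 x − 367.4 y = 27877.01
-294.8 x − 294.6 y = 17021.74
Solving the 2×2 system: x ≈ 45.3, y ≈ -103.1 km.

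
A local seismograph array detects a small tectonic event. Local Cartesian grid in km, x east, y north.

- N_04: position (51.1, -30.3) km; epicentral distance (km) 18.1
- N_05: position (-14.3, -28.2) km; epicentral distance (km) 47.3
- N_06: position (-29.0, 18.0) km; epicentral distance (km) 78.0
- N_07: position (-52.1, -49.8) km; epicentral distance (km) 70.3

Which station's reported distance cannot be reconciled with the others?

Solve using three stations at a time. Using N_04, N_05, N_06 (subtract circle equations pairwise → linear system) gives (x, y) ≈ (33.0, -29.3).
Distances from that point to each station vs reported:
  N_04: calculated 18.1 vs reported 18.1 → residual 0.0 km
  N_05: calculated 47.3 vs reported 47.3 → residual 0.0 km
  N_06: calculated 78.0 vs reported 78.0 → residual 0.0 km
  N_07: calculated 87.5 vs reported 70.3 → residual 17.2 km
N_04, N_05, N_06 are mutually consistent (residuals ≈ 0); N_07 is off by 17.2 km.

N_07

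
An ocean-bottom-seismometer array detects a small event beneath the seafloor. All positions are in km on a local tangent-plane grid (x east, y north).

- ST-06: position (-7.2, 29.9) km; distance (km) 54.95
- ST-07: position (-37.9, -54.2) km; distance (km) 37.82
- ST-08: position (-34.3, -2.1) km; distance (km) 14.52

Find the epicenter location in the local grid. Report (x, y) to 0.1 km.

Circle about each station: (x + 7.2)² + (y − 29.9)² = 54.95²; (x + 37.9)² + (y + 54.2)² = 37.82²; (x + 34.3)² + (y + 2.1)² = 14.52².
Subtracting the ST-06 equation from the ST-07 and ST-08 equations removes the quadratic terms:
-61.4 x − 168.2 y = 5017.35
-54.2 x − 64.0 y = 3043.72
Solving the 2×2 system: x ≈ -36.8, y ≈ -16.4 km.

-36.8 km east, -16.4 km north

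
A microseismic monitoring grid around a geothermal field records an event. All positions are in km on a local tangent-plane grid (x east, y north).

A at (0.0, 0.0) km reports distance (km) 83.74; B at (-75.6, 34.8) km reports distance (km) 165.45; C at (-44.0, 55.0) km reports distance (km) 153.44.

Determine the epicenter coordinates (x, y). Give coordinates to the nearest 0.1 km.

Circle about each station: x² + y² = 83.74²; (x + 75.6)² + (y − 34.8)² = 165.45²; (x + 44.0)² + (y − 55.0)² = 153.44².
Subtracting the A equation from the B and C equations removes the quadratic terms:
-151.2 x + 69.6 y = -13434.91
-88.0 x + 110.0 y = -11570.45
Solving the 2×2 system: x ≈ 64.0, y ≈ -54.0 km.

64.0 km east, -54.0 km north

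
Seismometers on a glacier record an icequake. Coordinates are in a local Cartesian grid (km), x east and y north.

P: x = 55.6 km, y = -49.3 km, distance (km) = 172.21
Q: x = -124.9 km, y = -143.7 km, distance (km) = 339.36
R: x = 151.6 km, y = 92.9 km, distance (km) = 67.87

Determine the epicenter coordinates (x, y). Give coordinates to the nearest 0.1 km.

(89.2, 119.6)

Circle about each station: (x − 55.6)² + (y + 49.3)² = 172.21²; (x + 124.9)² + (y + 143.7)² = 339.36²; (x − 151.6)² + (y − 92.9)² = 67.87².
Subtracting pairs of circle equations eliminates x²+y² and gives linear equations (the radical axes):
-361.0 x − 188.8 y = -54781.08
192.0 x + 284.4 y = 51141.07
Solving the 2×2 system: x ≈ 89.2, y ≈ 119.6 km.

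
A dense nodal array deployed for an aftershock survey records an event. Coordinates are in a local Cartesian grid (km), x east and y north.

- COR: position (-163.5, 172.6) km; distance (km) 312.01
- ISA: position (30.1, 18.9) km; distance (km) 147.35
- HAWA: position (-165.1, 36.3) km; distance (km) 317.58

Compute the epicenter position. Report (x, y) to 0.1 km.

Circle about each station: (x + 163.5)² + (y − 172.6)² = 312.01²; (x − 30.1)² + (y − 18.9)² = 147.35²; (x + 165.1)² + (y − 36.3)² = 317.58².
Subtracting the COR equation from the ISA and HAWA equations removes the quadratic terms:
387.2 x − 307.4 y = 20378.43
-3.2 x − 272.6 y = -31454.13
Solving the 2×2 system: x ≈ 142.9, y ≈ 113.7 km.

142.9 km east, 113.7 km north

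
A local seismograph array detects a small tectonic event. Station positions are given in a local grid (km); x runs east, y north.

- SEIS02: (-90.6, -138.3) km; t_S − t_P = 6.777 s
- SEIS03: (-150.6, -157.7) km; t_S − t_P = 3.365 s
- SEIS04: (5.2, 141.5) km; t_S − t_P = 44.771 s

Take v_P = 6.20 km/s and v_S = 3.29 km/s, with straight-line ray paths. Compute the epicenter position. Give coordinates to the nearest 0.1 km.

Distance from S−P lag: d = Δt · v_P v_S / (v_P − v_S) = Δt · (6.20·3.29)/(6.20−3.29) ≈ 7.0096·Δt.
So d_SEIS02 = 47.50, d_SEIS03 = 23.59, d_SEIS04 = 313.83 km.
Circle about each station: (x + 90.6)² + (y + 138.3)² = 47.50²; (x + 150.6)² + (y + 157.7)² = 23.59²; (x − 5.2)² + (y − 141.5)² = 313.83².
Subtracting the SEIS02 equation from the SEIS03 and SEIS04 equations removes the quadratic terms:
-120.0 x − 38.8 y = 21914.16
191.6 x + 559.6 y = -103518.98
Solving the 2×2 system: x ≈ -138.1, y ≈ -137.7 km.

(-138.1, -137.7)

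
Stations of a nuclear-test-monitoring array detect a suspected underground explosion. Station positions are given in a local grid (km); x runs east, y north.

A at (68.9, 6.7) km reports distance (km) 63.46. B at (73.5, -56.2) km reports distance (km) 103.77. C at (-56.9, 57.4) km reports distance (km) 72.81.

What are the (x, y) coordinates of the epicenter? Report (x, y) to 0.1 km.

Circle about each station: (x − 68.9)² + (y − 6.7)² = 63.46²; (x − 73.5)² + (y + 56.2)² = 103.77²; (x + 56.9)² + (y − 57.4)² = 72.81².
Subtracting the A equation from the B and C equations removes the quadratic terms:
9.2 x − 125.8 y = -2972.45
-251.6 x + 101.4 y = 466.15
Solving the 2×2 system: x ≈ 7.9, y ≈ 24.2 km.

7.9 km east, 24.2 km north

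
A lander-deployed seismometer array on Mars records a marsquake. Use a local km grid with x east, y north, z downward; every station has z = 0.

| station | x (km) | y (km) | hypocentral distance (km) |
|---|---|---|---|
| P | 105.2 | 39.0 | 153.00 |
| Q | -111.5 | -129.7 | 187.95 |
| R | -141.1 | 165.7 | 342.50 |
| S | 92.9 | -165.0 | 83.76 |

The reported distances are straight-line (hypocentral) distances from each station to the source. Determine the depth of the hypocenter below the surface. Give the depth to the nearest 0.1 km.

Each station gives a sphere (x−x_i)² + (y−y_i)² + z² = d_i² (stations at z=0).
Subtracting the P sphere from Q and R: z² cancels, leaving linear equations in x and y:
-433.4 x − 337.4 y = 4750.10
-492.6 x + 253.4 y = -59119.59
Solving: x ≈ 67.904, y ≈ -101.303 km (keep extra digits for the depth step; rounded: 67.9, -101.3).
Then from the P sphere: z² = 153.00² − (x − 105.2)² − (y − 39.0)² with x = 67.904, y = -101.303, so z ≈ 48.302 ≈ 48.3 km.

z ≈ 48.3 km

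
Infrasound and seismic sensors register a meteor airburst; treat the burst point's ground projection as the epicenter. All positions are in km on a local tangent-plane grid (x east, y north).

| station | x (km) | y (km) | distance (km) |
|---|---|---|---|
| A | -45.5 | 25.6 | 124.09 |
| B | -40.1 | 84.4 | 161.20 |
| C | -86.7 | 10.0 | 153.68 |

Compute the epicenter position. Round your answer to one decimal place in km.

x ≈ 57.1 km, y ≈ -44.2 km

Circle about each station: (x + 45.5)² + (y − 25.6)² = 124.09²; (x + 40.1)² + (y − 84.4)² = 161.20²; (x + 86.7)² + (y − 10.0)² = 153.68².
Subtracting the A equation from the B and C equations removes the quadratic terms:
10.8 x + 117.6 y = -4581.35
-82.4 x − 31.2 y = -3327.93
Solving the 2×2 system: x ≈ 57.1, y ≈ -44.2 km.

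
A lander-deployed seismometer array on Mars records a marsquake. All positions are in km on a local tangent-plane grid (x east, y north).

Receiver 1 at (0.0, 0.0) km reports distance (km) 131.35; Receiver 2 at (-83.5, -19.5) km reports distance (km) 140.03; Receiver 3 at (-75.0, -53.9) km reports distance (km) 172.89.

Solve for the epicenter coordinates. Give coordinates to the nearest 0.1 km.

Circle about each station: x² + y² = 131.35²; (x + 83.5)² + (y + 19.5)² = 140.03²; (x + 75.0)² + (y + 53.9)² = 172.89².
Subtracting the Receiver 1 equation from the Receiver 2 and Receiver 3 equations removes the quadratic terms:
-167.0 x − 39.0 y = 4996.92
-150.0 x − 107.8 y = -4107.92
Solving the 2×2 system: x ≈ -57.5, y ≈ 118.1 km.

x ≈ -57.5 km, y ≈ 118.1 km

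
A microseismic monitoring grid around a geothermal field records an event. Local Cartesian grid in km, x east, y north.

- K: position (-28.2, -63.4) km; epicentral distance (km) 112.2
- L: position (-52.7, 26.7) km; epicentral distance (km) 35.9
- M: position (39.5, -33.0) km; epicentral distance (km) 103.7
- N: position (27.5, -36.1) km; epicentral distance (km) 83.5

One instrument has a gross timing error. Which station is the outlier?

Solve using three stations at a time. Using K, L, M (subtract circle equations pairwise → linear system) gives (x, y) ≈ (-24.3, 48.7).
Distances from that point to each station vs reported:
  K: calculated 112.2 vs reported 112.2 → residual 0.0 km
  L: calculated 35.9 vs reported 35.9 → residual 0.0 km
  M: calculated 103.7 vs reported 103.7 → residual 0.0 km
  N: calculated 99.4 vs reported 83.5 → residual 15.9 km
K, L, M are mutually consistent (residuals ≈ 0); N is off by 15.9 km.

N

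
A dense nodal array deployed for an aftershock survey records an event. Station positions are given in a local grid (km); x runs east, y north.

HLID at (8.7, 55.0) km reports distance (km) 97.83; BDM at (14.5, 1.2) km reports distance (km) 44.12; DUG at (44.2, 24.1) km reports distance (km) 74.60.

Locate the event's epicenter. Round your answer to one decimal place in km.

Circle about each station: (x − 8.7)² + (y − 55.0)² = 97.83²; (x − 14.5)² + (y − 1.2)² = 44.12²; (x − 44.2)² + (y − 24.1)² = 74.60².
Subtracting pairs of circle equations eliminates x²+y² and gives linear equations (the radical axes):
11.6 x − 107.6 y = 4735.13
71.0 x − 61.8 y = 3439.31
Solving the 2×2 system: x ≈ 11.2, y ≈ -42.8 km.

11.2 km east, -42.8 km north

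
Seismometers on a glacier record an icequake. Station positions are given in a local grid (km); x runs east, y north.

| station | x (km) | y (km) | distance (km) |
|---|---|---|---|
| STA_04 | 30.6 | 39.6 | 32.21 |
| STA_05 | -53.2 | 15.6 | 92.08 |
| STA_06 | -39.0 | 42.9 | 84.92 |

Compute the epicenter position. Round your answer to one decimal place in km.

Circle about each station: (x − 30.6)² + (y − 39.6)² = 32.21²; (x + 53.2)² + (y − 15.6)² = 92.08²; (x + 39.0)² + (y − 42.9)² = 84.92².
Subtracting the STA_04 equation from the STA_05 and STA_06 equations removes the quadratic terms:
-167.6 x − 48.0 y = -6872.16
-139.2 x + 6.6 y = -5317.03
Solving the 2×2 system: x ≈ 38.6, y ≈ 8.4 km.
Check against STA_04 (with the unrounded x, y): √((x − 30.6)²+(y − 39.6)²) = 32.20 ≈ 32.21 km. ✓

x ≈ 38.6 km, y ≈ 8.4 km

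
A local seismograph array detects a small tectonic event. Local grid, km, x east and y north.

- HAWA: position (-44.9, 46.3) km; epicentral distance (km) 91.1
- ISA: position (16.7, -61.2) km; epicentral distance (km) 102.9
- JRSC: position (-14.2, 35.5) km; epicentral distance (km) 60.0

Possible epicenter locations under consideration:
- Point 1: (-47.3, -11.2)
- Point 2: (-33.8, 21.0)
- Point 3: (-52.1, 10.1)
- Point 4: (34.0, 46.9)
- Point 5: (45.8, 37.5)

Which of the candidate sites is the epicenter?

Point 5

For each candidate, compare |candidate − station| to the reported distance:
Point 1: residuals HAWA 33.5, ISA 21.7, JRSC 2.8 → max 33.5 km
Point 2: residuals HAWA 63.5, ISA 6.4, JRSC 35.6 → max 63.5 km
Point 3: residuals HAWA 54.2, ISA 3.8, JRSC 14.4 → max 54.2 km
Point 4: residuals HAWA 12.2, ISA 6.6, JRSC 10.5 → max 12.2 km
Point 5: residuals HAWA 0.0, ISA 0.0, JRSC 0.0 → max 0.0 km
Only Point 5 has all residuals ≈ 0.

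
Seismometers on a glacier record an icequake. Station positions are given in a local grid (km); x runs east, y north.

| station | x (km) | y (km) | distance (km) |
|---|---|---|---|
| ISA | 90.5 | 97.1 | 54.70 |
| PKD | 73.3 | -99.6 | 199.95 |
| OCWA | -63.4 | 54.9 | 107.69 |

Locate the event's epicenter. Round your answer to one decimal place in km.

Circle about each station: (x − 90.5)² + (y − 97.1)² = 54.70²; (x − 73.3)² + (y + 99.6)² = 199.95²; (x + 63.4)² + (y − 54.9)² = 107.69².
Subtracting pairs of circle equations eliminates x²+y² and gives linear equations (the radical axes):
-34.4 x − 393.4 y = -39313.52
-307.8 x − 84.4 y = -19190.14
Solving the 2×2 system: x ≈ 35.8, y ≈ 96.8 km.

x ≈ 35.8 km, y ≈ 96.8 km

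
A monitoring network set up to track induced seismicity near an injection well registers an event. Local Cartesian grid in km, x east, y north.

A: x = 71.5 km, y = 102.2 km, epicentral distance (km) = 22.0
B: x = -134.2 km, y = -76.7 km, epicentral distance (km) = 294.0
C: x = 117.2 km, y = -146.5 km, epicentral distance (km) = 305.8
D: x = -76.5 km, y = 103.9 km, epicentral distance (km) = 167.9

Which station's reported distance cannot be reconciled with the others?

Solve using three stations at a time. Using A, B, D (subtract circle equations pairwise → linear system) gives (x, y) ≈ (91.2, 112.1).
Distances from that point to each station vs reported:
  A: calculated 22.0 vs reported 22.0 → residual 0.0 km
  B: calculated 294.0 vs reported 294.0 → residual 0.0 km
  C: calculated 259.9 vs reported 305.8 → residual 45.9 km
  D: calculated 167.9 vs reported 167.9 → residual 0.0 km
A, B, D are mutually consistent (residuals ≈ 0); C is off by 45.9 km.

C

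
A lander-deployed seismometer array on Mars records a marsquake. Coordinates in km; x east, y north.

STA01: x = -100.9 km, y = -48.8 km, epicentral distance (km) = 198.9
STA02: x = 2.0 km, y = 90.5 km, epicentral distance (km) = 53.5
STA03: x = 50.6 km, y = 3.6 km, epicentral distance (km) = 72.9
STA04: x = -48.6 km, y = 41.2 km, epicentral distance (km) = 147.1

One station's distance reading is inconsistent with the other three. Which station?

Solve using three stations at a time. Using STA01, STA02, STA03 (subtract circle equations pairwise → linear system) gives (x, y) ≈ (53.6, 76.4).
Distances from that point to each station vs reported:
  STA01: calculated 198.9 vs reported 198.9 → residual 0.0 km
  STA02: calculated 53.5 vs reported 53.5 → residual 0.0 km
  STA03: calculated 72.9 vs reported 72.9 → residual 0.0 km
  STA04: calculated 108.1 vs reported 147.1 → residual 39.0 km
STA01, STA02, STA03 are mutually consistent (residuals ≈ 0); STA04 is off by 39.0 km.

STA04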